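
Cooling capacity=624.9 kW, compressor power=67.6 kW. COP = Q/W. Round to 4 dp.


COP = 624.9 / 67.6 = 9.2441

9.2441


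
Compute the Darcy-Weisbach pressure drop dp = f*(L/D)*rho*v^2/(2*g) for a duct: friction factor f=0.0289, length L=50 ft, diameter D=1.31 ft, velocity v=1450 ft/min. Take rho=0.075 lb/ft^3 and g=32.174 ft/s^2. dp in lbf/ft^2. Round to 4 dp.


v_fps = 1450/60 = 24.1667 ft/s
dp = 0.0289*(50/1.31)*0.075*24.1667^2/(2*32.174) = 0.7509 lbf/ft^2

0.7509 lbf/ft^2


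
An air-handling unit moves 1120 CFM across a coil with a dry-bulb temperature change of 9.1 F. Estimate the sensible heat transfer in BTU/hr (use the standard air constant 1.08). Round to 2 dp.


Q = 1.08 * 1120 * 9.1 = 11007.36 BTU/hr

11007.36 BTU/hr


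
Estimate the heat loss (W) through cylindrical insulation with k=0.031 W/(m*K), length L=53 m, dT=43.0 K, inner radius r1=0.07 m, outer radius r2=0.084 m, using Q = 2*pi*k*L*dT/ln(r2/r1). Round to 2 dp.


Q = 2*pi*0.031*53*43.0/ln(0.084/0.07) = 2434.71 W

2434.71 W


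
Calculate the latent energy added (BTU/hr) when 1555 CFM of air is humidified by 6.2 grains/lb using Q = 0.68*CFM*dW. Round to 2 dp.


Q = 0.68 * 1555 * 6.2 = 6555.88 BTU/hr

6555.88 BTU/hr


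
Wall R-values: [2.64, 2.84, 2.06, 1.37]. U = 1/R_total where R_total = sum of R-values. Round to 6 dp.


R_total = 2.64 + 2.84 + 2.06 + 1.37 = 8.91
U = 1/8.91 = 0.112233

0.112233


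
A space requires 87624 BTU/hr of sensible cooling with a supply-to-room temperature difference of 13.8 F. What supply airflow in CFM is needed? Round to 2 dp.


CFM = 87624 / (1.08 * 13.8) = 5879.23

5879.23 CFM


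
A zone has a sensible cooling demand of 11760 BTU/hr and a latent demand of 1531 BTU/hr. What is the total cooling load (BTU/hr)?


Qt = 11760 + 1531 = 13291 BTU/hr

13291 BTU/hr


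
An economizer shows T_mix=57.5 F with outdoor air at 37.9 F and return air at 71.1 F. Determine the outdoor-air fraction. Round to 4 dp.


frac = (57.5 - 71.1) / (37.9 - 71.1) = 0.4096

0.4096


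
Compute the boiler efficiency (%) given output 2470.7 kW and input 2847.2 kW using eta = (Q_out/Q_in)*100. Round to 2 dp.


eta = (2470.7/2847.2)*100 = 86.78 %

86.78 %


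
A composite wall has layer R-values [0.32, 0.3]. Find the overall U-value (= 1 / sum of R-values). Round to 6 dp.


R_total = 0.32 + 0.3 = 0.62
U = 1/0.62 = 1.612903

1.612903


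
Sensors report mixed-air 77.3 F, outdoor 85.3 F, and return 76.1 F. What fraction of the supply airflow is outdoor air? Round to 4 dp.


frac = (77.3 - 76.1) / (85.3 - 76.1) = 0.1304

0.1304


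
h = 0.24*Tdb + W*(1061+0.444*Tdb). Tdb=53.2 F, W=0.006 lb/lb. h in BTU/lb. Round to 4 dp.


h = 0.24*53.2 + 0.006*(1061+0.444*53.2) = 19.2757 BTU/lb

19.2757 BTU/lb


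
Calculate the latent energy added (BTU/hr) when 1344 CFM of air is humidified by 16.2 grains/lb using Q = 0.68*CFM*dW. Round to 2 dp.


Q = 0.68 * 1344 * 16.2 = 14805.50 BTU/hr

14805.50 BTU/hr


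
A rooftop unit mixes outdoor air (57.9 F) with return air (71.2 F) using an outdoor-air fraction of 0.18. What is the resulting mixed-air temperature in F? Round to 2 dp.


T_mix = 0.18*57.9 + 0.82*71.2 = 68.81 F

68.81 F


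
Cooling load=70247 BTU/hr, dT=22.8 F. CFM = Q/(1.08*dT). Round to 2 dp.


CFM = 70247 / (1.08 * 22.8) = 2852.79

2852.79 CFM


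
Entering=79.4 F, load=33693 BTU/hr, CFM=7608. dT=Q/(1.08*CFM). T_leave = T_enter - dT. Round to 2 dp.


dT = 33693/(1.08*7608) = 4.1006
T_leave = 79.4 - 4.1006 = 75.30 F

75.30 F


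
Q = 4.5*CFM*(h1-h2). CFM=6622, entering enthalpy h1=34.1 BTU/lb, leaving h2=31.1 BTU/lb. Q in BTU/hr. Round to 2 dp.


Q = 4.5 * 6622 * (34.1 - 31.1) = 89397.00 BTU/hr

89397.00 BTU/hr


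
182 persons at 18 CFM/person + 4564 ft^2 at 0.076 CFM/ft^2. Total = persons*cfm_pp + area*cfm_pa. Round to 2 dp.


Total = 182*18 + 4564*0.076 = 3622.86 CFM

3622.86 CFM


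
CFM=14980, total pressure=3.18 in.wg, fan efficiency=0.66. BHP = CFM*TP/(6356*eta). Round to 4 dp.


BHP = 14980 * 3.18 / (6356 * 0.66) = 11.3556 hp

11.3556 hp


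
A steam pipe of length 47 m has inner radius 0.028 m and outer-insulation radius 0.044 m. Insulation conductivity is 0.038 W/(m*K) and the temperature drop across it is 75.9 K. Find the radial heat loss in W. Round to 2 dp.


Q = 2*pi*0.038*47*75.9/ln(0.044/0.028) = 1884.43 W

1884.43 W


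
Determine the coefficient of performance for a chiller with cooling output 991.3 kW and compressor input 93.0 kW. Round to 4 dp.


COP = 991.3 / 93.0 = 10.6591

10.6591


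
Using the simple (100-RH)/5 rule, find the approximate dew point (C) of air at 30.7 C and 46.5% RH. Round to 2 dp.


Td = 30.7 - (100-46.5)/5 = 20.00 C

20.00 C


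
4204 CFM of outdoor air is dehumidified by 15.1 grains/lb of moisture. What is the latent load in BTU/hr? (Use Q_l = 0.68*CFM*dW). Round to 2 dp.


Q = 0.68 * 4204 * 15.1 = 43166.67 BTU/hr

43166.67 BTU/hr


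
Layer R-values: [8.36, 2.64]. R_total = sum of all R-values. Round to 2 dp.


R_total = 8.36 + 2.64 = 11.00

11.00


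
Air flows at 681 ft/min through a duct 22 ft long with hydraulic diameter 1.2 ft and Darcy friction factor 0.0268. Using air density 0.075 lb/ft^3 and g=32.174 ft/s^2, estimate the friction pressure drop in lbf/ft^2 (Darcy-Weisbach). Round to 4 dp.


v_fps = 681/60 = 11.35 ft/s
dp = 0.0268*(22/1.2)*0.075*11.35^2/(2*32.174) = 0.0738 lbf/ft^2

0.0738 lbf/ft^2


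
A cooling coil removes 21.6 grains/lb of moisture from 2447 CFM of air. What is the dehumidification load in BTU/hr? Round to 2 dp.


Q = 0.68 * 2447 * 21.6 = 35941.54 BTU/hr

35941.54 BTU/hr


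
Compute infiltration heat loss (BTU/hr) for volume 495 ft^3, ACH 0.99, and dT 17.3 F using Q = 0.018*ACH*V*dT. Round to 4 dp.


Q = 0.018 * 0.99 * 495 * 17.3 = 152.6016 BTU/hr

152.6016 BTU/hr


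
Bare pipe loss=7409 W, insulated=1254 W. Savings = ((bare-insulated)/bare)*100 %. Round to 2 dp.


Savings = ((7409-1254)/7409)*100 = 83.07 %

83.07 %


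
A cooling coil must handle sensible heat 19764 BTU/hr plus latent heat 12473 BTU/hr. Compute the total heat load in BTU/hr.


Qt = 19764 + 12473 = 32237 BTU/hr

32237 BTU/hr


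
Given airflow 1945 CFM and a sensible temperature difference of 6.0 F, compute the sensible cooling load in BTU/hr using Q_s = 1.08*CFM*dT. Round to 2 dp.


Q = 1.08 * 1945 * 6.0 = 12603.60 BTU/hr

12603.60 BTU/hr


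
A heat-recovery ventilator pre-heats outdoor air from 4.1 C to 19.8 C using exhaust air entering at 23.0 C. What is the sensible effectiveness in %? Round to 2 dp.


eff = (19.8-4.1)/(23.0-4.1)*100 = 83.07 %

83.07 %


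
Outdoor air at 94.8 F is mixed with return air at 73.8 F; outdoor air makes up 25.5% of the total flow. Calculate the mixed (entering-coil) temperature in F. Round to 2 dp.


T_mix = 73.8 + (25.5/100)*(94.8-73.8) = 79.16 F

79.16 F


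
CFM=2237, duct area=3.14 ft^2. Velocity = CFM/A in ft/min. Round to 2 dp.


V = 2237 / 3.14 = 712.42 ft/min

712.42 ft/min


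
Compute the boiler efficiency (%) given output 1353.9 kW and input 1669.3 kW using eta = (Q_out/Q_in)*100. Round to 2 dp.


eta = (1353.9/1669.3)*100 = 81.11 %

81.11 %


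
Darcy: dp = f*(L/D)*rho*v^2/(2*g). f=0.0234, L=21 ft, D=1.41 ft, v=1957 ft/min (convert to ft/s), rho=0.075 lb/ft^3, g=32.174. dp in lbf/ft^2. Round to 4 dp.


v_fps = 1957/60 = 32.6167 ft/s
dp = 0.0234*(21/1.41)*0.075*32.6167^2/(2*32.174) = 0.4321 lbf/ft^2

0.4321 lbf/ft^2


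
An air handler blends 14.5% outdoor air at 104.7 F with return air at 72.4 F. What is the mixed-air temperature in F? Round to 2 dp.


T_mix = 72.4 + (14.5/100)*(104.7-72.4) = 77.08 F

77.08 F


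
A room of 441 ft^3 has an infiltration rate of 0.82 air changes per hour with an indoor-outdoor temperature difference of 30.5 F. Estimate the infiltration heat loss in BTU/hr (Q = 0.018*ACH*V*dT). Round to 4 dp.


Q = 0.018 * 0.82 * 441 * 30.5 = 198.5294 BTU/hr

198.5294 BTU/hr


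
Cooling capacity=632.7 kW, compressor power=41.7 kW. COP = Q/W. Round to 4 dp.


COP = 632.7 / 41.7 = 15.1727

15.1727


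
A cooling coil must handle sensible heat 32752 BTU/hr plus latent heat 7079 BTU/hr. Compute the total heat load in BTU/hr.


Qt = 32752 + 7079 = 39831 BTU/hr

39831 BTU/hr


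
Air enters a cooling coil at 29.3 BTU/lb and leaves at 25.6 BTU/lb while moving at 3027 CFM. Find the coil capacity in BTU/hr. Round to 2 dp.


Q = 4.5 * 3027 * (29.3 - 25.6) = 50399.55 BTU/hr

50399.55 BTU/hr


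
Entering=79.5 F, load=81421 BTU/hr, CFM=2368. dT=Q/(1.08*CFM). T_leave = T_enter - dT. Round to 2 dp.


dT = 81421/(1.08*2368) = 31.8369
T_leave = 79.5 - 31.8369 = 47.66 F

47.66 F


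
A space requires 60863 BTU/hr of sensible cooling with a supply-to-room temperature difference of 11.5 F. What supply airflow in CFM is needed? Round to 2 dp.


CFM = 60863 / (1.08 * 11.5) = 4900.40

4900.40 CFM


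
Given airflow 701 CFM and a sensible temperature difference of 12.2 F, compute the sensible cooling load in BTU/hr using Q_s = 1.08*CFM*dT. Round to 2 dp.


Q = 1.08 * 701 * 12.2 = 9236.38 BTU/hr

9236.38 BTU/hr


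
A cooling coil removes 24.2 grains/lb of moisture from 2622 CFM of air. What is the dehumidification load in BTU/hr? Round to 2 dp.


Q = 0.68 * 2622 * 24.2 = 43147.63 BTU/hr

43147.63 BTU/hr


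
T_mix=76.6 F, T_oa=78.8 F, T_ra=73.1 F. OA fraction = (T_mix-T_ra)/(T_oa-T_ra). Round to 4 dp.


frac = (76.6 - 73.1) / (78.8 - 73.1) = 0.6140

0.6140


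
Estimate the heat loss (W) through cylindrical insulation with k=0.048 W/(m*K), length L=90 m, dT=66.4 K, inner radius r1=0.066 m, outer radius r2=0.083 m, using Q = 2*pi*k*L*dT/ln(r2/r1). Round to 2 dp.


Q = 2*pi*0.048*90*66.4/ln(0.083/0.066) = 7864.01 W

7864.01 W


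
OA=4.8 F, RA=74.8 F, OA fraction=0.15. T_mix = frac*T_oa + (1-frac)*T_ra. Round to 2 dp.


T_mix = 0.15*4.8 + 0.85*74.8 = 64.30 F

64.30 F


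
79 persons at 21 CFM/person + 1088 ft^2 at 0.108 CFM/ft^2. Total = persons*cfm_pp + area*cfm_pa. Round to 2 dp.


Total = 79*21 + 1088*0.108 = 1776.50 CFM

1776.50 CFM


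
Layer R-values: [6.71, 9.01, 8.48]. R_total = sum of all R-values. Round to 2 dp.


R_total = 6.71 + 9.01 + 8.48 = 24.20

24.20


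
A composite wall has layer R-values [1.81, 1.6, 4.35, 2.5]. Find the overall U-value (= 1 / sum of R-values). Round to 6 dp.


R_total = 1.81 + 1.6 + 4.35 + 2.5 = 10.26
U = 1/10.26 = 0.097466

0.097466


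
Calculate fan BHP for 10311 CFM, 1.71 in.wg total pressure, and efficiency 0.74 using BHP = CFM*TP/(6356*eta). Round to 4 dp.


BHP = 10311 * 1.71 / (6356 * 0.74) = 3.7487 hp

3.7487 hp


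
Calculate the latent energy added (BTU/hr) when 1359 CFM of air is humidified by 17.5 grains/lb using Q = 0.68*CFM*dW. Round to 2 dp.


Q = 0.68 * 1359 * 17.5 = 16172.10 BTU/hr

16172.10 BTU/hr


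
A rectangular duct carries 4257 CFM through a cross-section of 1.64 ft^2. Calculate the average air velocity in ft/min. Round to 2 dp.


V = 4257 / 1.64 = 2595.73 ft/min

2595.73 ft/min


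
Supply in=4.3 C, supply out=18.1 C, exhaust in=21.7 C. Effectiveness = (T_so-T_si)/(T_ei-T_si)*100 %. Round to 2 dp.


eff = (18.1-4.3)/(21.7-4.3)*100 = 79.31 %

79.31 %


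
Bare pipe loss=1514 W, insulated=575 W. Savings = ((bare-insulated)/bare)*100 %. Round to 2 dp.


Savings = ((1514-575)/1514)*100 = 62.02 %

62.02 %


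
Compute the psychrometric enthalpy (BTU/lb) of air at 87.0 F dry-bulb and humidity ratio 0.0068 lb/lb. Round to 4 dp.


h = 0.24*87.0 + 0.0068*(1061+0.444*87.0) = 28.3575 BTU/lb

28.3575 BTU/lb


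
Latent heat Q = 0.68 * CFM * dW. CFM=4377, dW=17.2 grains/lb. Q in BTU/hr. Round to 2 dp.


Q = 0.68 * 4377 * 17.2 = 51193.39 BTU/hr

51193.39 BTU/hr


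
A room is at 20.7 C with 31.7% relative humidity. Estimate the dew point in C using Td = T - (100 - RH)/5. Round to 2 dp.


Td = 20.7 - (100-31.7)/5 = 7.04 C

7.04 C


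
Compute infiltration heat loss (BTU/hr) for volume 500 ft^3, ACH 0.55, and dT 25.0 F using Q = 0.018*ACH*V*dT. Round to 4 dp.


Q = 0.018 * 0.55 * 500 * 25.0 = 123.7500 BTU/hr

123.7500 BTU/hr


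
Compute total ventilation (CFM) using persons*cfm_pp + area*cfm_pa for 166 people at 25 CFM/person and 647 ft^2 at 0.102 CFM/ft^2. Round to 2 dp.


Total = 166*25 + 647*0.102 = 4215.99 CFM

4215.99 CFM


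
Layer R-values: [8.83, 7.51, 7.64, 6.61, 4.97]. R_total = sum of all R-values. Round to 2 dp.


R_total = 8.83 + 7.51 + 7.64 + 6.61 + 4.97 = 35.56

35.56


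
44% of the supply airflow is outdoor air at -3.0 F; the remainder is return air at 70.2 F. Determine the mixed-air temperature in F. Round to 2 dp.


T_mix = 0.44*(-3.0) + 0.56*70.2 = 37.99 F

37.99 F


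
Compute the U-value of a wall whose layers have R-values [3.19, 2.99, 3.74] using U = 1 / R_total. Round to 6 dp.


R_total = 3.19 + 2.99 + 3.74 = 9.92
U = 1/9.92 = 0.100806

0.100806


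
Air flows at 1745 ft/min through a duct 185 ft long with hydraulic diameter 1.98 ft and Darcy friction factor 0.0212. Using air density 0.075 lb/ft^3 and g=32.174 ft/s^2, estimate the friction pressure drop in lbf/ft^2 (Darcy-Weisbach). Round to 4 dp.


v_fps = 1745/60 = 29.0833 ft/s
dp = 0.0212*(185/1.98)*0.075*29.0833^2/(2*32.174) = 1.9528 lbf/ft^2

1.9528 lbf/ft^2


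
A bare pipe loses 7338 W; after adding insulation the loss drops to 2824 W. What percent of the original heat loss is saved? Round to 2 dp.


Savings = ((7338-2824)/7338)*100 = 61.52 %

61.52 %


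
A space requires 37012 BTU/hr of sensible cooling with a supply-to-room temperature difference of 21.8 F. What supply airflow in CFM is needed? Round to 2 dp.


CFM = 37012 / (1.08 * 21.8) = 1572.04

1572.04 CFM


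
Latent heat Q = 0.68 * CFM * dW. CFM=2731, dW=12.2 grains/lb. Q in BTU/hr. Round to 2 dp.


Q = 0.68 * 2731 * 12.2 = 22656.38 BTU/hr

22656.38 BTU/hr


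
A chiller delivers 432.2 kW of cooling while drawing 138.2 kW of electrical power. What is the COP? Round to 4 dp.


COP = 432.2 / 138.2 = 3.1274

3.1274


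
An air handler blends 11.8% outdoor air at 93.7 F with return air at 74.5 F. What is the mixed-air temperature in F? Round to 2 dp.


T_mix = 74.5 + (11.8/100)*(93.7-74.5) = 76.77 F

76.77 F


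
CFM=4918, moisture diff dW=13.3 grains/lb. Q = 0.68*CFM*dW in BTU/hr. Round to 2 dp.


Q = 0.68 * 4918 * 13.3 = 44478.39 BTU/hr

44478.39 BTU/hr


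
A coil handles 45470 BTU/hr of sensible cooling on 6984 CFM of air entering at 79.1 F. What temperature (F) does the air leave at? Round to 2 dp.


dT = 45470/(1.08*6984) = 6.0283
T_leave = 79.1 - 6.0283 = 73.07 F

73.07 F


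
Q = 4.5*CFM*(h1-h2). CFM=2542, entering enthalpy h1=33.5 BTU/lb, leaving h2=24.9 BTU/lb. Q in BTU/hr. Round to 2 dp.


Q = 4.5 * 2542 * (33.5 - 24.9) = 98375.40 BTU/hr

98375.40 BTU/hr


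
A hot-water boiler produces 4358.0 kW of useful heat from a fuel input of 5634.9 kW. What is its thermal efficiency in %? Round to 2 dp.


eta = (4358.0/5634.9)*100 = 77.34 %

77.34 %


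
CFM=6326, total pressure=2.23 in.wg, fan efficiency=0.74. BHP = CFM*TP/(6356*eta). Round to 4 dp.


BHP = 6326 * 2.23 / (6356 * 0.74) = 2.9993 hp

2.9993 hp


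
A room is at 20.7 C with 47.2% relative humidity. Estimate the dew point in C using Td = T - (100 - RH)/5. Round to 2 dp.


Td = 20.7 - (100-47.2)/5 = 10.14 C

10.14 C


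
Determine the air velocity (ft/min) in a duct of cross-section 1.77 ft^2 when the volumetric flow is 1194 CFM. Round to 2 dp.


V = 1194 / 1.77 = 674.58 ft/min

674.58 ft/min


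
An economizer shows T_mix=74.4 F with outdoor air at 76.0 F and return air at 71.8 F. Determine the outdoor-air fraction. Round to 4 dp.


frac = (74.4 - 71.8) / (76.0 - 71.8) = 0.6190

0.6190


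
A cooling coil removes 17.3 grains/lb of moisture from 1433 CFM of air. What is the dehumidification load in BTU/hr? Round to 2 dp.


Q = 0.68 * 1433 * 17.3 = 16857.81 BTU/hr

16857.81 BTU/hr


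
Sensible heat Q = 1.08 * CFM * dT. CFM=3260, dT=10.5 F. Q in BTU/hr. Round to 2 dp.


Q = 1.08 * 3260 * 10.5 = 36968.40 BTU/hr

36968.40 BTU/hr


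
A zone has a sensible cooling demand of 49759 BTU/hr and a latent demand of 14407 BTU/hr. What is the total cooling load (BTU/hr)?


Qt = 49759 + 14407 = 64166 BTU/hr

64166 BTU/hr


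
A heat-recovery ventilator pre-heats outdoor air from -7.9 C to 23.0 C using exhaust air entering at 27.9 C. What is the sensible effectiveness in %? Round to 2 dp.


eff = (23.0-(-7.9))/(27.9-(-7.9))*100 = 86.31 %

86.31 %


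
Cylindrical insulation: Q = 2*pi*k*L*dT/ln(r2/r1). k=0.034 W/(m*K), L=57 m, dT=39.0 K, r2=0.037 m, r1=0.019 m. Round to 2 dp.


Q = 2*pi*0.034*57*39.0/ln(0.037/0.019) = 712.54 W

712.54 W


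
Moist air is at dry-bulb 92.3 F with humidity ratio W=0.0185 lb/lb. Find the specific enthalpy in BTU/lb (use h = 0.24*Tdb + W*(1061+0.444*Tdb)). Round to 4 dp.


h = 0.24*92.3 + 0.0185*(1061+0.444*92.3) = 42.5387 BTU/lb

42.5387 BTU/lb


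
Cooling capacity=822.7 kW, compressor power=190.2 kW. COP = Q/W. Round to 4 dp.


COP = 822.7 / 190.2 = 4.3254

4.3254


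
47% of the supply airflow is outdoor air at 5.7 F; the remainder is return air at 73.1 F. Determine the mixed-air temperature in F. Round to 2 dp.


T_mix = 0.47*5.7 + 0.53*73.1 = 41.42 F

41.42 F


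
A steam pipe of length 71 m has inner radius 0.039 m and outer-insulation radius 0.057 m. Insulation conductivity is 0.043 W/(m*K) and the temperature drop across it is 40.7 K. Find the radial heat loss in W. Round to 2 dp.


Q = 2*pi*0.043*71*40.7/ln(0.057/0.039) = 2057.32 W

2057.32 W


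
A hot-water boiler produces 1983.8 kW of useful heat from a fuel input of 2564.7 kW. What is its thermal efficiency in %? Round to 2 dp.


eta = (1983.8/2564.7)*100 = 77.35 %

77.35 %


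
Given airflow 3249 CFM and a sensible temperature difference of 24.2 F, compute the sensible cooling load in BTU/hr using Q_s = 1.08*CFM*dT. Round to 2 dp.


Q = 1.08 * 3249 * 24.2 = 84915.86 BTU/hr

84915.86 BTU/hr


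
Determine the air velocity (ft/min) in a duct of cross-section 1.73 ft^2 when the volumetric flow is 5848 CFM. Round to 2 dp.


V = 5848 / 1.73 = 3380.35 ft/min

3380.35 ft/min


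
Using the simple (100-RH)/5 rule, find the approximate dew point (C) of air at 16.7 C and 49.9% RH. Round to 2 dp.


Td = 16.7 - (100-49.9)/5 = 6.68 C

6.68 C


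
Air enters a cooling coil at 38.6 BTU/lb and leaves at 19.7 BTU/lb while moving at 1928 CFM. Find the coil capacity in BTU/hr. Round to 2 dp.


Q = 4.5 * 1928 * (38.6 - 19.7) = 163976.40 BTU/hr

163976.40 BTU/hr


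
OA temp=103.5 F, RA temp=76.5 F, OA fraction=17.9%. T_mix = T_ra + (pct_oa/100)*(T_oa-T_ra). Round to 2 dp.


T_mix = 76.5 + (17.9/100)*(103.5-76.5) = 81.33 F

81.33 F


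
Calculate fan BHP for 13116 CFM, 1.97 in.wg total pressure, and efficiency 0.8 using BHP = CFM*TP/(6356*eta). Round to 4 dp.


BHP = 13116 * 1.97 / (6356 * 0.8) = 5.0815 hp

5.0815 hp


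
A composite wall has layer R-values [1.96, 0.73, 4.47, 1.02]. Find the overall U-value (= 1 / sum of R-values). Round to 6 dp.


R_total = 1.96 + 0.73 + 4.47 + 1.02 = 8.18
U = 1/8.18 = 0.122249

0.122249


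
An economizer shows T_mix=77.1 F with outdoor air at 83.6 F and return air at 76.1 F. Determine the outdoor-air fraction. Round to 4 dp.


frac = (77.1 - 76.1) / (83.6 - 76.1) = 0.1333

0.1333


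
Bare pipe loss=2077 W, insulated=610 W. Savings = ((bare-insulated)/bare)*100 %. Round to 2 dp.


Savings = ((2077-610)/2077)*100 = 70.63 %

70.63 %


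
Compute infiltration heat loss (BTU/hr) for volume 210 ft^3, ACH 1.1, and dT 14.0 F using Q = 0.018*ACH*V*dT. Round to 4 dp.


Q = 0.018 * 1.1 * 210 * 14.0 = 58.2120 BTU/hr

58.2120 BTU/hr


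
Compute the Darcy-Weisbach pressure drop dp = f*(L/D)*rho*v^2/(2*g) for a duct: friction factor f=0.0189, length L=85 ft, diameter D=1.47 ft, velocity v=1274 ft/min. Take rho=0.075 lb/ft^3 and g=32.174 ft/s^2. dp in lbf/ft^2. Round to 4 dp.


v_fps = 1274/60 = 21.2333 ft/s
dp = 0.0189*(85/1.47)*0.075*21.2333^2/(2*32.174) = 0.5743 lbf/ft^2

0.5743 lbf/ft^2


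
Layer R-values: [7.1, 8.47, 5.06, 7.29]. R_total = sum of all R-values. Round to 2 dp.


R_total = 7.1 + 8.47 + 5.06 + 7.29 = 27.92

27.92


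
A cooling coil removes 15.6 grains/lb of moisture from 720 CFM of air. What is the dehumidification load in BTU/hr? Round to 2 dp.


Q = 0.68 * 720 * 15.6 = 7637.76 BTU/hr

7637.76 BTU/hr


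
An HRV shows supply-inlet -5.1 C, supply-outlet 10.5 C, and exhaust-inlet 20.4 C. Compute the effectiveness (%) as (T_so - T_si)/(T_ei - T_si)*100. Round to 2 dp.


eff = (10.5-(-5.1))/(20.4-(-5.1))*100 = 61.18 %

61.18 %


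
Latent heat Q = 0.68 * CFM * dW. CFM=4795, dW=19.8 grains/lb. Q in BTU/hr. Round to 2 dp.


Q = 0.68 * 4795 * 19.8 = 64559.88 BTU/hr

64559.88 BTU/hr


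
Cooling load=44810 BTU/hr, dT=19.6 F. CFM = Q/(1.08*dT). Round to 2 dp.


CFM = 44810 / (1.08 * 19.6) = 2116.87

2116.87 CFM


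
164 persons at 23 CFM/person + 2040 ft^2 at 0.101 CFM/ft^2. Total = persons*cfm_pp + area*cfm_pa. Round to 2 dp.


Total = 164*23 + 2040*0.101 = 3978.04 CFM

3978.04 CFM


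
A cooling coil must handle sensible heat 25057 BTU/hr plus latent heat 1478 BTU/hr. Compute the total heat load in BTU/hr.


Qt = 25057 + 1478 = 26535 BTU/hr

26535 BTU/hr


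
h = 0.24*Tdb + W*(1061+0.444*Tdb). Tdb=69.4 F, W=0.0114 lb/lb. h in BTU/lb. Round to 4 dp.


h = 0.24*69.4 + 0.0114*(1061+0.444*69.4) = 29.1027 BTU/lb

29.1027 BTU/lb


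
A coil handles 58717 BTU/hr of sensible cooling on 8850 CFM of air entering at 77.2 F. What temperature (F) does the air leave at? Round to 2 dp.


dT = 58717/(1.08*8850) = 6.1432
T_leave = 77.2 - 6.1432 = 71.06 F

71.06 F


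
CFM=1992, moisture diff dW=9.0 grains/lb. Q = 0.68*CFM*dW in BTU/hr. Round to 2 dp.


Q = 0.68 * 1992 * 9.0 = 12191.04 BTU/hr

12191.04 BTU/hr


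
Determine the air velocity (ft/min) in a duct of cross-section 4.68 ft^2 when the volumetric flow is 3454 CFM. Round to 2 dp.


V = 3454 / 4.68 = 738.03 ft/min

738.03 ft/min


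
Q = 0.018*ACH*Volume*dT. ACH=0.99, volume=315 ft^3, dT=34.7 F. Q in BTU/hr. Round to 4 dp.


Q = 0.018 * 0.99 * 315 * 34.7 = 194.7815 BTU/hr

194.7815 BTU/hr


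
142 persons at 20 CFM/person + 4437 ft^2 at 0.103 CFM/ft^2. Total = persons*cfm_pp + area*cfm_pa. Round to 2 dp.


Total = 142*20 + 4437*0.103 = 3297.01 CFM

3297.01 CFM


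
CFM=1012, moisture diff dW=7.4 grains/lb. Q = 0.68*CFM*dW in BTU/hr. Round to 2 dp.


Q = 0.68 * 1012 * 7.4 = 5092.38 BTU/hr

5092.38 BTU/hr


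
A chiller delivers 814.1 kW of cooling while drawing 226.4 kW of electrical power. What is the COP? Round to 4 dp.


COP = 814.1 / 226.4 = 3.5958

3.5958


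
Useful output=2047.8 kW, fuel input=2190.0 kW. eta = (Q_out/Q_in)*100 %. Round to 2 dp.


eta = (2047.8/2190.0)*100 = 93.51 %

93.51 %


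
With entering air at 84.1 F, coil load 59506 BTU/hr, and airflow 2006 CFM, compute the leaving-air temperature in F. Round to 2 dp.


dT = 59506/(1.08*2006) = 27.4667
T_leave = 84.1 - 27.4667 = 56.63 F

56.63 F


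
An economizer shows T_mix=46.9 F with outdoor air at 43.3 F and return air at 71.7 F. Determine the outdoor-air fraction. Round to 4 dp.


frac = (46.9 - 71.7) / (43.3 - 71.7) = 0.8732

0.8732


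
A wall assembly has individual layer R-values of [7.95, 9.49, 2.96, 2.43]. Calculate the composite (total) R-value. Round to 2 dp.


R_total = 7.95 + 9.49 + 2.96 + 2.43 = 22.83

22.83


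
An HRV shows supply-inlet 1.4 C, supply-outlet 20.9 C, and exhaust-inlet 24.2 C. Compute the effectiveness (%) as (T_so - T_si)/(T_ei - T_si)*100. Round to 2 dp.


eff = (20.9-1.4)/(24.2-1.4)*100 = 85.53 %

85.53 %


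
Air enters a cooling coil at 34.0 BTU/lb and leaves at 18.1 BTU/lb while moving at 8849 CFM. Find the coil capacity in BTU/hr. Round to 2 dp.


Q = 4.5 * 8849 * (34.0 - 18.1) = 633145.95 BTU/hr

633145.95 BTU/hr


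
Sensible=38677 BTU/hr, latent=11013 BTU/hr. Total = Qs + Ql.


Qt = 38677 + 11013 = 49690 BTU/hr

49690 BTU/hr


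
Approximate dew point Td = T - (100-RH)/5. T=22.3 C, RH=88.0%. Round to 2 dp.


Td = 22.3 - (100-88.0)/5 = 19.90 C

19.90 C


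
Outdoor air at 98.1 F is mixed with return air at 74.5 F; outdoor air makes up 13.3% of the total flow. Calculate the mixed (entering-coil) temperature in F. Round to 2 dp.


T_mix = 74.5 + (13.3/100)*(98.1-74.5) = 77.64 F

77.64 F


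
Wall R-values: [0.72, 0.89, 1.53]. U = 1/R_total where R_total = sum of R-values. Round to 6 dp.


R_total = 0.72 + 0.89 + 1.53 = 3.14
U = 1/3.14 = 0.318471

0.318471


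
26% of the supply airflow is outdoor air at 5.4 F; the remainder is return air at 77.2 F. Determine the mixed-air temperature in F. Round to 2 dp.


T_mix = 0.26*5.4 + 0.74*77.2 = 58.53 F

58.53 F


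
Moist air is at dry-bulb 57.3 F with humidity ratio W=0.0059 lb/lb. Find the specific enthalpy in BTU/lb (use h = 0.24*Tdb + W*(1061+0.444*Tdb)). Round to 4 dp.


h = 0.24*57.3 + 0.0059*(1061+0.444*57.3) = 20.1620 BTU/lb

20.1620 BTU/lb


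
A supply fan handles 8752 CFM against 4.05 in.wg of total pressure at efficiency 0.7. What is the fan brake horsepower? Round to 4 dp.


BHP = 8752 * 4.05 / (6356 * 0.7) = 7.9667 hp

7.9667 hp


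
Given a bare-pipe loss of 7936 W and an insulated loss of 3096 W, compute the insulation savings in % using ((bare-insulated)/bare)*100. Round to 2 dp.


Savings = ((7936-3096)/7936)*100 = 60.99 %

60.99 %


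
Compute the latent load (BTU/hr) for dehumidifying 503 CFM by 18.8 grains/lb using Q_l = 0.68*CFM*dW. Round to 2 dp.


Q = 0.68 * 503 * 18.8 = 6430.35 BTU/hr

6430.35 BTU/hr


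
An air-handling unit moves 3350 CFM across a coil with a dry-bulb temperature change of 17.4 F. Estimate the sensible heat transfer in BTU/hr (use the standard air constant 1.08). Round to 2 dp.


Q = 1.08 * 3350 * 17.4 = 62953.20 BTU/hr

62953.20 BTU/hr


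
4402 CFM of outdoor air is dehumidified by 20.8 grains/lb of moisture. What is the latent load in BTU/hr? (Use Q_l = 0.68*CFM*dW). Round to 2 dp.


Q = 0.68 * 4402 * 20.8 = 62261.89 BTU/hr

62261.89 BTU/hr


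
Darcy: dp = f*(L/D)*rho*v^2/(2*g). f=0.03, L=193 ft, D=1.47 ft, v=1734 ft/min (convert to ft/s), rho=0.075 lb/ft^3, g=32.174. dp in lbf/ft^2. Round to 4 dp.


v_fps = 1734/60 = 28.9 ft/s
dp = 0.03*(193/1.47)*0.075*28.9^2/(2*32.174) = 3.8343 lbf/ft^2

3.8343 lbf/ft^2


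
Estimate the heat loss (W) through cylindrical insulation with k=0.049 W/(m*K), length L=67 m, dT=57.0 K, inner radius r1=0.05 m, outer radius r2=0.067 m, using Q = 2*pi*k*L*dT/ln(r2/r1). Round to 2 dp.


Q = 2*pi*0.049*67*57.0/ln(0.067/0.05) = 4017.43 W

4017.43 W


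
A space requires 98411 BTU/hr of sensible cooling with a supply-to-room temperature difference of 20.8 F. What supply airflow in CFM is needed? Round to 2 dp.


CFM = 98411 / (1.08 * 20.8) = 4380.83

4380.83 CFM


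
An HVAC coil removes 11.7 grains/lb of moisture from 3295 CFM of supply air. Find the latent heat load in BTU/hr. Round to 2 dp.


Q = 0.68 * 3295 * 11.7 = 26215.02 BTU/hr

26215.02 BTU/hr


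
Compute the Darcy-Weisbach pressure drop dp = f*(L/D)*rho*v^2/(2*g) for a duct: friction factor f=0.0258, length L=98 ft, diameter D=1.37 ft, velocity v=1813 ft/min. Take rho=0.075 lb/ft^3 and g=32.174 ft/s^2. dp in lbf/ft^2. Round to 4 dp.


v_fps = 1813/60 = 30.2167 ft/s
dp = 0.0258*(98/1.37)*0.075*30.2167^2/(2*32.174) = 1.9640 lbf/ft^2

1.9640 lbf/ft^2


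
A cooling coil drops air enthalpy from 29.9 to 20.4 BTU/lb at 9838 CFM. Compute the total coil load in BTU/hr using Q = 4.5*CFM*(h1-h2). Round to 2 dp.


Q = 4.5 * 9838 * (29.9 - 20.4) = 420574.50 BTU/hr

420574.50 BTU/hr


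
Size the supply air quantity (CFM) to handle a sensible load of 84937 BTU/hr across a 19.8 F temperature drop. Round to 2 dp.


CFM = 84937 / (1.08 * 19.8) = 3971.99

3971.99 CFM


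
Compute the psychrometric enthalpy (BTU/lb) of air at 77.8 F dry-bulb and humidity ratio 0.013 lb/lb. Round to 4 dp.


h = 0.24*77.8 + 0.013*(1061+0.444*77.8) = 32.9141 BTU/lb

32.9141 BTU/lb


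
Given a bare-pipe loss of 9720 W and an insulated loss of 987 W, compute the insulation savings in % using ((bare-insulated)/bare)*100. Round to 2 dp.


Savings = ((9720-987)/9720)*100 = 89.85 %

89.85 %


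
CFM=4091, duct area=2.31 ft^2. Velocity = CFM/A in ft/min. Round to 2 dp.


V = 4091 / 2.31 = 1771.00 ft/min

1771.00 ft/min


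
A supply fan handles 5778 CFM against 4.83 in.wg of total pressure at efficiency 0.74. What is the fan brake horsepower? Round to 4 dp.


BHP = 5778 * 4.83 / (6356 * 0.74) = 5.9335 hp

5.9335 hp


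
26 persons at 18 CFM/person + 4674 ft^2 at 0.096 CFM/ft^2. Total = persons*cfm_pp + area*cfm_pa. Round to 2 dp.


Total = 26*18 + 4674*0.096 = 916.70 CFM

916.70 CFM


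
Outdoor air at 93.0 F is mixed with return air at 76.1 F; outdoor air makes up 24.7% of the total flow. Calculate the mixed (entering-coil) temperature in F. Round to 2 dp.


T_mix = 76.1 + (24.7/100)*(93.0-76.1) = 80.27 F

80.27 F


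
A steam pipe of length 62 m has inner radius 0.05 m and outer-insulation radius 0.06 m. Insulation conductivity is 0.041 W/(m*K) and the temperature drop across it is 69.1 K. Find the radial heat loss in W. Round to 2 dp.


Q = 2*pi*0.041*62*69.1/ln(0.06/0.05) = 6053.35 W

6053.35 W


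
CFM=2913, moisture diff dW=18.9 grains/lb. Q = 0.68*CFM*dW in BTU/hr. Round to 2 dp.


Q = 0.68 * 2913 * 18.9 = 37437.88 BTU/hr

37437.88 BTU/hr


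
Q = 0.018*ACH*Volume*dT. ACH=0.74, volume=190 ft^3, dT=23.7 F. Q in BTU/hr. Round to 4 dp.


Q = 0.018 * 0.74 * 190 * 23.7 = 59.9800 BTU/hr

59.9800 BTU/hr


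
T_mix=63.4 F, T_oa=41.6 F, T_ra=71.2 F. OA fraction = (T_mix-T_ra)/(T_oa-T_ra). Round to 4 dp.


frac = (63.4 - 71.2) / (41.6 - 71.2) = 0.2635

0.2635


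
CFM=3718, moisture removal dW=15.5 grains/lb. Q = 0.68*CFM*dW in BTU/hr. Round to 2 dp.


Q = 0.68 * 3718 * 15.5 = 39187.72 BTU/hr

39187.72 BTU/hr


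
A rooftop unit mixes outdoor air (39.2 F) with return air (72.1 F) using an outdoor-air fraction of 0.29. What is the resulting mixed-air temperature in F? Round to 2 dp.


T_mix = 0.29*39.2 + 0.71*72.1 = 62.56 F

62.56 F


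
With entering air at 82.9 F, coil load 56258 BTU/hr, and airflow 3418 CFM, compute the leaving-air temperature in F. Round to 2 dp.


dT = 56258/(1.08*3418) = 15.2401
T_leave = 82.9 - 15.2401 = 67.66 F

67.66 F


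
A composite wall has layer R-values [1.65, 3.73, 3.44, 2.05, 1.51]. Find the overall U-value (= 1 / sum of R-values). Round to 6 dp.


R_total = 1.65 + 3.73 + 3.44 + 2.05 + 1.51 = 12.38
U = 1/12.38 = 0.080775

0.080775


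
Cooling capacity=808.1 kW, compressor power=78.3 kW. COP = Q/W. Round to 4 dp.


COP = 808.1 / 78.3 = 10.3206

10.3206


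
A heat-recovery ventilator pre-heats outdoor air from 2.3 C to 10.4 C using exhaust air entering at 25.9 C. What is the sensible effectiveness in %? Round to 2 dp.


eff = (10.4-2.3)/(25.9-2.3)*100 = 34.32 %

34.32 %


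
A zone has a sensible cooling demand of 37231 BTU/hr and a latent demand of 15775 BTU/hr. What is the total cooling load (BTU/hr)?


Qt = 37231 + 15775 = 53006 BTU/hr

53006 BTU/hr


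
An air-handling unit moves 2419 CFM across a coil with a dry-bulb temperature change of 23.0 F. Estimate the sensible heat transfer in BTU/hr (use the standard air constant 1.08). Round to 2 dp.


Q = 1.08 * 2419 * 23.0 = 60087.96 BTU/hr

60087.96 BTU/hr


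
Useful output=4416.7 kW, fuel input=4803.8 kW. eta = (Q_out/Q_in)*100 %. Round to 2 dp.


eta = (4416.7/4803.8)*100 = 91.94 %

91.94 %


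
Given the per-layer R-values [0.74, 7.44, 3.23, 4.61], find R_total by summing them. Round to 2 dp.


R_total = 0.74 + 7.44 + 3.23 + 4.61 = 16.02

16.02


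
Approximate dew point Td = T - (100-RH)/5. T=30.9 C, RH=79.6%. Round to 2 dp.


Td = 30.9 - (100-79.6)/5 = 26.82 C

26.82 C


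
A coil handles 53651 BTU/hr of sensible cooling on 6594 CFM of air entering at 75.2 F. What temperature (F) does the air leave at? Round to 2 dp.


dT = 53651/(1.08*6594) = 7.5336
T_leave = 75.2 - 7.5336 = 67.67 F

67.67 F


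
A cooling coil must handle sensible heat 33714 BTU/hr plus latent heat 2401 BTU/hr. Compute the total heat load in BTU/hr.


Qt = 33714 + 2401 = 36115 BTU/hr

36115 BTU/hr


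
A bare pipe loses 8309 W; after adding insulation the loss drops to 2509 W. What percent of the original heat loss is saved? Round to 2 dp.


Savings = ((8309-2509)/8309)*100 = 69.80 %

69.80 %


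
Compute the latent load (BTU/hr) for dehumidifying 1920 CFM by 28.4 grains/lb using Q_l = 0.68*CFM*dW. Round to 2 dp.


Q = 0.68 * 1920 * 28.4 = 37079.04 BTU/hr

37079.04 BTU/hr


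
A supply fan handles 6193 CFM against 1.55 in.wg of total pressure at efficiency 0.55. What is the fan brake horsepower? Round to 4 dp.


BHP = 6193 * 1.55 / (6356 * 0.55) = 2.7459 hp

2.7459 hp


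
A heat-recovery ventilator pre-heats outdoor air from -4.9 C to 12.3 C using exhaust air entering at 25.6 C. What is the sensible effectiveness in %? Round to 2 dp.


eff = (12.3-(-4.9))/(25.6-(-4.9))*100 = 56.39 %

56.39 %


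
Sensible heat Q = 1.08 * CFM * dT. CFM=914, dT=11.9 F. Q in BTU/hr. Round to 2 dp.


Q = 1.08 * 914 * 11.9 = 11746.73 BTU/hr

11746.73 BTU/hr


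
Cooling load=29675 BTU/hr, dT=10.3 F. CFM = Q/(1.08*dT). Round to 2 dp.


CFM = 29675 / (1.08 * 10.3) = 2667.66

2667.66 CFM


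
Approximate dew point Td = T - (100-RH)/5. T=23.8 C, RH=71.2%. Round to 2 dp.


Td = 23.8 - (100-71.2)/5 = 18.04 C

18.04 C


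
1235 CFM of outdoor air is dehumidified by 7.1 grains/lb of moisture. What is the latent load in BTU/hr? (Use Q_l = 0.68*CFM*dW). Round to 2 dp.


Q = 0.68 * 1235 * 7.1 = 5962.58 BTU/hr

5962.58 BTU/hr


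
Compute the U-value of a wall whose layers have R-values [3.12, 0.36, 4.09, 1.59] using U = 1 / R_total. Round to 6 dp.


R_total = 3.12 + 0.36 + 4.09 + 1.59 = 9.16
U = 1/9.16 = 0.109170

0.109170


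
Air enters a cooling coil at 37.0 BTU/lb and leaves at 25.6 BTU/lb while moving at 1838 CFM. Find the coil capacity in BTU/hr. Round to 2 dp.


Q = 4.5 * 1838 * (37.0 - 25.6) = 94289.40 BTU/hr

94289.40 BTU/hr


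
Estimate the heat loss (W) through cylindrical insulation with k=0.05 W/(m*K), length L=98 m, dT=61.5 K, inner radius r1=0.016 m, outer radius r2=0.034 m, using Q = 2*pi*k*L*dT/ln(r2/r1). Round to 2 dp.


Q = 2*pi*0.05*98*61.5/ln(0.034/0.016) = 2511.95 W

2511.95 W


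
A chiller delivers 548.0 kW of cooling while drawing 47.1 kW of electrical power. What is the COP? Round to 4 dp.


COP = 548.0 / 47.1 = 11.6348

11.6348


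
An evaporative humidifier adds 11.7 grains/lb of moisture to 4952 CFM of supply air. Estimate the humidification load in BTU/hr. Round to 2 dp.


Q = 0.68 * 4952 * 11.7 = 39398.11 BTU/hr

39398.11 BTU/hr


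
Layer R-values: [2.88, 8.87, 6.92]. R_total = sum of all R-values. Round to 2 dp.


R_total = 2.88 + 8.87 + 6.92 = 18.67

18.67


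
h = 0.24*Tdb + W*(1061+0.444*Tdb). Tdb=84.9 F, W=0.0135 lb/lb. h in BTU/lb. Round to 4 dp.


h = 0.24*84.9 + 0.0135*(1061+0.444*84.9) = 35.2084 BTU/lb

35.2084 BTU/lb


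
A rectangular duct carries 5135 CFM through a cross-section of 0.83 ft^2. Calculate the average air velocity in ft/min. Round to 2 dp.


V = 5135 / 0.83 = 6186.75 ft/min

6186.75 ft/min


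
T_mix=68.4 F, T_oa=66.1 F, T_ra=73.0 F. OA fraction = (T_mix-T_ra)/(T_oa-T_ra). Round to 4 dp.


frac = (68.4 - 73.0) / (66.1 - 73.0) = 0.6667

0.6667


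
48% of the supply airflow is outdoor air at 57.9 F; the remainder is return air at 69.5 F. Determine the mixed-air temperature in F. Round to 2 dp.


T_mix = 0.48*57.9 + 0.52*69.5 = 63.93 F

63.93 F


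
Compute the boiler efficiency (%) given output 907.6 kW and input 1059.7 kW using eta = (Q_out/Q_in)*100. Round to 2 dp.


eta = (907.6/1059.7)*100 = 85.65 %

85.65 %


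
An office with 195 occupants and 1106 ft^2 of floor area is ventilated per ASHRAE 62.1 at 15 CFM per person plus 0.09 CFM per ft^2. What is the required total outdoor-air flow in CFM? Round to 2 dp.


Total = 195*15 + 1106*0.09 = 3024.54 CFM

3024.54 CFM


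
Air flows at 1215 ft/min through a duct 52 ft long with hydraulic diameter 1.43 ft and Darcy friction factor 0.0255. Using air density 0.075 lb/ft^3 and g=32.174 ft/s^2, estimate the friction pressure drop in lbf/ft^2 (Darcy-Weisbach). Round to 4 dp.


v_fps = 1215/60 = 20.25 ft/s
dp = 0.0255*(52/1.43)*0.075*20.25^2/(2*32.174) = 0.4432 lbf/ft^2

0.4432 lbf/ft^2


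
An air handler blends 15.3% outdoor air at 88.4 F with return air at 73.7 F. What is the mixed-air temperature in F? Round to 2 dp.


T_mix = 73.7 + (15.3/100)*(88.4-73.7) = 75.95 F

75.95 F


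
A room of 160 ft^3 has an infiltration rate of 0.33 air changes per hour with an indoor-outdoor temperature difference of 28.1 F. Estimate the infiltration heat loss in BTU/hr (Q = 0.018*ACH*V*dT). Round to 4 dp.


Q = 0.018 * 0.33 * 160 * 28.1 = 26.7062 BTU/hr

26.7062 BTU/hr


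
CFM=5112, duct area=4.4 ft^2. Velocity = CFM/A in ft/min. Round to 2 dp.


V = 5112 / 4.4 = 1161.82 ft/min

1161.82 ft/min


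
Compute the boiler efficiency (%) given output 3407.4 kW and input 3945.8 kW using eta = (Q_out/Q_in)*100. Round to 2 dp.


eta = (3407.4/3945.8)*100 = 86.36 %

86.36 %


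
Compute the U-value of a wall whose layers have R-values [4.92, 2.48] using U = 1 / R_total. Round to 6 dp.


R_total = 4.92 + 2.48 = 7.40
U = 1/7.40 = 0.135135

0.135135


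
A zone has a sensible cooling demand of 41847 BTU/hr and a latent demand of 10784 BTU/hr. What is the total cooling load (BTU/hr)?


Qt = 41847 + 10784 = 52631 BTU/hr

52631 BTU/hr


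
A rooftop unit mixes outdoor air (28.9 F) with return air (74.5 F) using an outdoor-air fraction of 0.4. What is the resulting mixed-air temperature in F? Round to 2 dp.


T_mix = 0.4*28.9 + 0.6*74.5 = 56.26 F

56.26 F


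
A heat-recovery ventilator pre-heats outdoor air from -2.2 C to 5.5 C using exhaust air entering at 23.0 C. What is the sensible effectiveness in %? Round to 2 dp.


eff = (5.5-(-2.2))/(23.0-(-2.2))*100 = 30.56 %

30.56 %


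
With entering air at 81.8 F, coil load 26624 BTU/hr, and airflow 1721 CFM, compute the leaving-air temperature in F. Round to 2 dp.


dT = 26624/(1.08*1721) = 14.3241
T_leave = 81.8 - 14.3241 = 67.48 F

67.48 F


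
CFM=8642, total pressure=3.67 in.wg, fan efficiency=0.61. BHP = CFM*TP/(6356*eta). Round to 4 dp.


BHP = 8642 * 3.67 / (6356 * 0.61) = 8.1803 hp

8.1803 hp


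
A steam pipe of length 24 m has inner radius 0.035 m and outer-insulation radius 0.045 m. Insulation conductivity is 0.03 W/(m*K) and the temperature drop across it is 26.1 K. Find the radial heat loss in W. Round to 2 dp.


Q = 2*pi*0.03*24*26.1/ln(0.045/0.035) = 469.82 W

469.82 W


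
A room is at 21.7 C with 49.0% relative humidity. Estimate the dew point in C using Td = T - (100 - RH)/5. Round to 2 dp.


Td = 21.7 - (100-49.0)/5 = 11.50 C

11.50 C


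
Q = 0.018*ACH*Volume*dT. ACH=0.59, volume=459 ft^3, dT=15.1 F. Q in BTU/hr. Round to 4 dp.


Q = 0.018 * 0.59 * 459 * 15.1 = 73.6062 BTU/hr

73.6062 BTU/hr


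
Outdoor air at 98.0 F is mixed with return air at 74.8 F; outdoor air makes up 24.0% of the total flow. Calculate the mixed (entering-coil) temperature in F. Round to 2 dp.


T_mix = 74.8 + (24.0/100)*(98.0-74.8) = 80.37 F

80.37 F
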